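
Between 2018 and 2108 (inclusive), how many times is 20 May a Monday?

Track 20 May's weekday year by year (advancing +1, or +2 across a Feb 29):
  2018: Sun  2019: Mon (+1) ✓  2020: Wed (+2)  2021: Thu (+1)  2022: Fri (+1)
  2023: Sat (+1)  2024: Mon (+2) ✓  2025: Tue (+1)  2026: Wed (+1)  2027: Thu (+1)
  2028: Sat (+2)  2029: Sun (+1)  2030: Mon (+1) ✓  2031: Tue (+1)  … (63 more years) …
  2095: Fri (+1)  2096: Sun (+2)  2097: Mon (+1) ✓  2098: Tue (+1)  2099: Wed (+1)
  2100: Thu (+1)  2101: Fri (+1)  2102: Sat (+1)  2103: Sun (+1)  2104: Tue (+2)
  2105: Wed (+1)  2106: Thu (+1)  2107: Fri (+1)  2108: Sun (+2)
Monday years: 2019, 2024, 2030, 2041, 2047, 2052, 2058, 2069, 2075, 2080, 2086, 2097 — 12 in total.

12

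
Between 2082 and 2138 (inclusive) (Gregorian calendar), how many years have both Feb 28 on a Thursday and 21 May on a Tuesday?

6

Check each year's weekday for Feb 28 and 21 May:
  2082: Sat/Thu  2083: Sun/Fri  2084: Mon/Sun  2085: Wed/Mon  2086: Thu/Tue ✓  2087: Fri/Wed  2088: Sat/Fri  2089: Mon/Sat  2090: Tue/Sun  2091: Wed/Mon  2092: Thu/Wed  2093: Sat/Thu  2094: Sun/Fri  2095: Mon/Sat  …(29 more)…  2125: Wed/Mon  2126: Thu/Tue ✓  2127: Fri/Wed  2128: Sat/Fri  2129: Mon/Sat  2130: Tue/Sun  2131: Wed/Mon  2132: Thu/Wed  2133: Sat/Thu  2134: Sun/Fri  2135: Mon/Sat  2136: Tue/Mon  2137: Thu/Tue ✓  2138: Fri/Wed
Both conditions hold in: 2086, 2097, 2109, 2115, 2126, 2137 — 6.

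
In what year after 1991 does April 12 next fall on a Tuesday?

1994

From one year to the next, a fixed date's weekday advances by 1, or by 2 when a Feb 29 lies between the two dates.
1991: April 12 is Friday.
1992: Sunday (+2)
1993: Monday (+1)
1994: Tuesday (+1)
April 12 falls on a Tuesday in 1994.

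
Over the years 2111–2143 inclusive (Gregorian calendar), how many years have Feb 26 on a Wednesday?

4

Track Feb 26's weekday year by year (advancing +1, or +2 across a Feb 29):
  2111: Thu  2112: Fri (+1)  2113: Sun (+2)  2114: Mon (+1)  2115: Tue (+1)
  2116: Wed (+1) ✓  2117: Fri (+2)  2118: Sat (+1)  2119: Sun (+1)  2120: Mon (+1)
  2121: Wed (+2) ✓  2122: Thu (+1)  2123: Fri (+1)  2124: Sat (+1)  … (5 more years) …
  2130: Sun (+1)  2131: Mon (+1)  2132: Tue (+1)  2133: Thu (+2)  2134: Fri (+1)
  2135: Sat (+1)  2136: Sun (+1)  2137: Tue (+2)  2138: Wed (+1) ✓  2139: Thu (+1)
  2140: Fri (+1)  2141: Sun (+2)  2142: Mon (+1)  2143: Tue (+1)
Wednesday years: 2116, 2121, 2127, 2138 — 4 in total.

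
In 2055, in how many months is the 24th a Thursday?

Check the 24th of each month of 2055: Jan 24: Sun, Feb 24: Wed, Mar 24: Wed, Apr 24: Sat, May 24: Mon, Jun 24: Thu, Jul 24: Sat, Aug 24: Tue, Sep 24: Fri, Oct 24: Sun, Nov 24: Wed, Dec 24: Fri.
Thursday occurs in June — 1 month.

1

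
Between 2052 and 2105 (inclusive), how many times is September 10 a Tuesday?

Track September 10's weekday year by year (advancing +1, or +2 across a Feb 29):
  2052: Tue ✓  2053: Wed (+1)  2054: Thu (+1)  2055: Fri (+1)  2056: Sun (+2)
  2057: Mon (+1)  2058: Tue (+1) ✓  2059: Wed (+1)  2060: Fri (+2)  2061: Sat (+1)
  2062: Sun (+1)  2063: Mon (+1)  2064: Wed (+2)  2065: Thu (+1)  … (26 more years) …
  2092: Wed (+2)  2093: Thu (+1)  2094: Fri (+1)  2095: Sat (+1)  2096: Mon (+2)
  2097: Tue (+1) ✓  2098: Wed (+1)  2099: Thu (+1)  2100: Fri (+1)  2101: Sat (+1)
  2102: Sun (+1)  2103: Mon (+1)  2104: Wed (+2)  2105: Thu (+1)
Tuesday years: 2052, 2058, 2069, 2075, 2080, 2086, 2097 — 7 in total.

7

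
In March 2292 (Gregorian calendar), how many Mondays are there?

4

March 2292 has 31 days and begins on Tuesday.
The first Monday is March 7.
Mondays fall on 7, 14, 21, 28 — that's 4.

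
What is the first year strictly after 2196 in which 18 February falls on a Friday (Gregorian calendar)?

From one year to the next, a fixed date's weekday advances by 1, or by 2 when a Feb 29 lies between the two dates.
2196: February 18 is Thursday.
2197: Saturday (+2)
2198: Sunday (+1)
2199: Monday (+1)
2200: Tuesday (+1)
2201: Wednesday (+1)
2202: Thursday (+1)
2203: Friday (+1)
18 February falls on a Friday in 2203.

2203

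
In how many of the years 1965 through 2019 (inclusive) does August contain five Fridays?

24

August has 31 days; it has five Fridays when Friday falls among the first (month-length − 28) days — i.e. when August 1 is one of Friday/Thursday/Wednesday.
August 1 by year: 1965:Sun 1966:Mon 1967:Tue 1968:Thu✓ 1969:Fri✓ 1970:Sat 1971:Sun 1972:Tue 1973:Wed✓ 1974:Thu✓ 1975:Fri✓ 1976:Sun 1977:Mon 1978:Tue 1979:Wed✓ …(25 more)… 2005:Mon 2006:Tue 2007:Wed✓ 2008:Fri✓ 2009:Sat 2010:Sun 2011:Mon 2012:Wed✓ 2013:Thu✓ 2014:Fri✓ 2015:Sat 2016:Mon 2017:Tue 2018:Wed✓ 2019:Thu✓
Years with five Fridays: 1968, 1969, 1973, 1974, 1975, 1979, 1980, 1984, 1985, 1986, 1990, 1991, 1996, 1997, 2001, 2002, 2003, 2007, 2008, 2012, 2013, 2014, 2018, 2019 → 24.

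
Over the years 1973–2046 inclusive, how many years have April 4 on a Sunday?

Track April 4's weekday year by year (advancing +1, or +2 across a Feb 29):
  1973: Wed  1974: Thu (+1)  1975: Fri (+1)  1976: Sun (+2) ✓  1977: Mon (+1)
  1978: Tue (+1)  1979: Wed (+1)  1980: Fri (+2)  1981: Sat (+1)  1982: Sun (+1) ✓
  1983: Mon (+1)  1984: Wed (+2)  1985: Thu (+1)  1986: Fri (+1)  … (46 more years) …
  2033: Mon (+1)  2034: Tue (+1)  2035: Wed (+1)  2036: Fri (+2)  2037: Sat (+1)
  2038: Sun (+1) ✓  2039: Mon (+1)  2040: Wed (+2)  2041: Thu (+1)  2042: Fri (+1)
  2043: Sat (+1)  2044: Mon (+2)  2045: Tue (+1)  2046: Wed (+1)
Sunday years: 1976, 1982, 1993, 1999, 2004, 2010, 2021, 2027, 2032, 2038 — 10 in total.

10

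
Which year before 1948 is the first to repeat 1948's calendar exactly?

Two years share a calendar iff Jan 1 falls on the same weekday and both are leap or both are common. 1948: Jan 1 is Thursday, leap year.
1947: Jan 1 Wednesday, common
1946: Jan 1 Tuesday, common
1945: Jan 1 Monday, common
1944: Jan 1 Saturday, leap
1943: Jan 1 Friday, common
1942: Jan 1 Thursday, common
1941: Jan 1 Wednesday, common
1940: Jan 1 Monday, leap
1939: Jan 1 Sunday, common
1938: Jan 1 Saturday, common
1937: Jan 1 Friday, common
1936: Jan 1 Wednesday, leap
1935: Jan 1 Tuesday, common
1934: Jan 1 Monday, common
1933: Jan 1 Sunday, common
1932: Jan 1 Friday, leap
1931: Jan 1 Thursday, common
1930: Jan 1 Wednesday, common
1929: Jan 1 Tuesday, common
1928: Jan 1 Sunday, leap
1927: Jan 1 Saturday, common
1926: Jan 1 Friday, common
1925: Jan 1 Thursday, common
1924: Jan 1 Tuesday, leap
1923: Jan 1 Monday, common
1922: Jan 1 Sunday, common
1921: Jan 1 Saturday, common
1920: Jan 1 Thursday, leap
1920 matches on both conditions.

1920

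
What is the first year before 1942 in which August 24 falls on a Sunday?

From one year to the next, a fixed date's weekday advances by 1, or by 2 when a Feb 29 lies between the two dates.
1942: August 24 is Monday.
1941: Sunday (−1)
August 24 falls on a Sunday in 1941.

1941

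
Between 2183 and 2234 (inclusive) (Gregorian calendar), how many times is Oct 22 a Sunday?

6

Track Oct 22's weekday year by year (advancing +1, or +2 across a Feb 29):
  2183: Wed  2184: Fri (+2)  2185: Sat (+1)  2186: Sun (+1) ✓  2187: Mon (+1)
  2188: Wed (+2)  2189: Thu (+1)  2190: Fri (+1)  2191: Sat (+1)  2192: Mon (+2)
  2193: Tue (+1)  2194: Wed (+1)  2195: Thu (+1)  2196: Sat (+2)  … (24 more years) …
  2221: Mon (+1)  2222: Tue (+1)  2223: Wed (+1)  2224: Fri (+2)  2225: Sat (+1)
  2226: Sun (+1) ✓  2227: Mon (+1)  2228: Wed (+2)  2229: Thu (+1)  2230: Fri (+1)
  2231: Sat (+1)  2232: Mon (+2)  2233: Tue (+1)  2234: Wed (+1)
Sunday years: 2186, 2197, 2209, 2215, 2220, 2226 — 6 in total.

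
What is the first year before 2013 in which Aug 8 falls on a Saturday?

From one year to the next, a fixed date's weekday advances by 1, or by 2 when a Feb 29 lies between the two dates.
2013: August 8 is Thursday.
2012: Wednesday (−1)
2011: Monday (−2)
2010: Sunday (−1)
2009: Saturday (−1)
Aug 8 falls on a Saturday in 2009.

2009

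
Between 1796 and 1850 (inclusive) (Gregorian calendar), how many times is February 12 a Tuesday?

Track February 12's weekday year by year (advancing +1, or +2 across a Feb 29):
  1796: Fri  1797: Sun (+2)  1798: Mon (+1)  1799: Tue (+1) ✓  1800: Wed (+1)
  1801: Thu (+1)  1802: Fri (+1)  1803: Sat (+1)  1804: Sun (+1)  1805: Tue (+2) ✓
  1806: Wed (+1)  1807: Thu (+1)  1808: Fri (+1)  1809: Sun (+2)  … (27 more years) …
  1837: Sun (+2)  1838: Mon (+1)  1839: Tue (+1) ✓  1840: Wed (+1)  1841: Fri (+2)
  1842: Sat (+1)  1843: Sun (+1)  1844: Mon (+1)  1845: Wed (+2)  1846: Thu (+1)
  1847: Fri (+1)  1848: Sat (+1)  1849: Mon (+2)  1850: Tue (+1) ✓
Tuesday years: 1799, 1805, 1811, 1822, 1828, 1833, 1839, 1850 — 8 in total.

8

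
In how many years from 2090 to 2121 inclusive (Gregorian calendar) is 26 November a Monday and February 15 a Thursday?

3

Check each year's weekday for 26 November and February 15:
  2090: Sun/Wed  2091: Mon/Thu ✓  2092: Wed/Fri  2093: Thu/Sun  2094: Fri/Mon  2095: Sat/Tue  2096: Mon/Wed  2097: Tue/Fri  2098: Wed/Sat  2099: Thu/Sun  2100: Fri/Mon  2101: Sat/Tue  2102: Sun/Wed  2103: Mon/Thu ✓  …(4 more)…  2108: Mon/Wed  2109: Tue/Fri  2110: Wed/Sat  2111: Thu/Sun  2112: Sat/Mon  2113: Sun/Wed  2114: Mon/Thu ✓  2115: Tue/Fri  2116: Thu/Sat  2117: Fri/Mon  2118: Sat/Tue  2119: Sun/Wed  2120: Tue/Thu  2121: Wed/Sat
Both conditions hold in: 2091, 2103, 2114 — 3.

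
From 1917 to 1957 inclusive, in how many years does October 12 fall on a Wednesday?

6

Track October 12's weekday year by year (advancing +1, or +2 across a Feb 29):
  1917: Fri  1918: Sat (+1)  1919: Sun (+1)  1920: Tue (+2)  1921: Wed (+1) ✓
  1922: Thu (+1)  1923: Fri (+1)  1924: Sun (+2)  1925: Mon (+1)  1926: Tue (+1)
  1927: Wed (+1) ✓  1928: Fri (+2)  1929: Sat (+1)  1930: Sun (+1)  … (13 more years) …
  1944: Thu (+2)  1945: Fri (+1)  1946: Sat (+1)  1947: Sun (+1)  1948: Tue (+2)
  1949: Wed (+1) ✓  1950: Thu (+1)  1951: Fri (+1)  1952: Sun (+2)  1953: Mon (+1)
  1954: Tue (+1)  1955: Wed (+1) ✓  1956: Fri (+2)  1957: Sat (+1)
Wednesday years: 1921, 1927, 1932, 1938, 1949, 1955 — 6 in total.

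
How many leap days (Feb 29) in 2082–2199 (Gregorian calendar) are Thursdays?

3

Leap years in 2082–2199: 28 of them.
Feb 29 weekday advances by 5 (mod 7) from one leap year to the next four years later (or differs when a century non-leap intervenes).
Leap-day weekdays: 2084:Tue 2088:Sun 2092:Fri 2096:Wed 2104:Fri 2108:Wed 2112:Mon 2116:Sat 2120:Thu✓ 2124:Tue 2128:Sun 2132:Fri 2136:Wed 2140:Mon 2144:Sat 2148:Thu✓ 2152:Tue 2156:Sun 2160:Fri 2164:Wed 2168:Mon 2172:Sat 2176:Thu✓ 2180:Tue 2184:Sun 2188:Fri 2192:Wed 2196:Mon
Thursday: 2120, 2148, 2176 → 3.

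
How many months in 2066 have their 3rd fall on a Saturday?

Check the 3rd of each month of 2066: Jan 3: Sun, Feb 3: Wed, Mar 3: Wed, Apr 3: Sat, May 3: Mon, Jun 3: Thu, Jul 3: Sat, Aug 3: Tue, Sep 3: Fri, Oct 3: Sun, Nov 3: Wed, Dec 3: Fri.
Saturday occurs in April, July — 2 months.

2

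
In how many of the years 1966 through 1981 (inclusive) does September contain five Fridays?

September has 30 days; it has five Fridays when Friday falls among the first (month-length − 28) days — i.e. when September 1 is one of Friday/Thursday.
September 1 by year: 1966:Thu✓ 1967:Fri✓ 1968:Sun 1969:Mon 1970:Tue 1971:Wed 1972:Fri✓ 1973:Sat 1974:Sun 1975:Mon 1976:Wed 1977:Thu✓ 1978:Fri✓ 1979:Sat 1980:Mon 1981:Tue
Years with five Fridays: 1966, 1967, 1972, 1977, 1978 → 5.

5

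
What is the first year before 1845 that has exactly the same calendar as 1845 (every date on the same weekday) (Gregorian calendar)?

1834

Two years share a calendar iff Jan 1 falls on the same weekday and both are leap or both are common. 1845: Jan 1 is Wednesday, common year.
1844: Jan 1 Monday, leap
1843: Jan 1 Sunday, common
1842: Jan 1 Saturday, common
1841: Jan 1 Friday, common
1840: Jan 1 Wednesday, leap
1839: Jan 1 Tuesday, common
1838: Jan 1 Monday, common
1837: Jan 1 Sunday, common
1836: Jan 1 Friday, leap
1835: Jan 1 Thursday, common
1834: Jan 1 Wednesday, common
1834 matches on both conditions.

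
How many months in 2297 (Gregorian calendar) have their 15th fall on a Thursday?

2

Check the 15th of each month of 2297: Jan 15: Fri, Feb 15: Mon, Mar 15: Mon, Apr 15: Thu, May 15: Sat, Jun 15: Tue, Jul 15: Thu, Aug 15: Sun, Sep 15: Wed, Oct 15: Fri, Nov 15: Mon, Dec 15: Wed.
Thursday occurs in April, July — 2 months.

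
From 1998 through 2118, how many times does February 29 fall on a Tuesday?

Leap years in 1998–2118: 29 of them.
Feb 29 weekday advances by 5 (mod 7) from one leap year to the next four years later (or differs when a century non-leap intervenes).
Leap-day weekdays: 2000:Tue✓ 2004:Sun 2008:Fri 2012:Wed 2016:Mon 2020:Sat 2024:Thu 2028:Tue✓ 2032:Sun 2036:Fri 2040:Wed 2044:Mon 2048:Sat …(3 more)… 2064:Fri 2068:Wed 2072:Mon 2076:Sat 2080:Thu 2084:Tue✓ 2088:Sun 2092:Fri 2096:Wed 2104:Fri 2108:Wed 2112:Mon 2116:Sat
Tuesday: 2000, 2028, 2056, 2084 → 4.

4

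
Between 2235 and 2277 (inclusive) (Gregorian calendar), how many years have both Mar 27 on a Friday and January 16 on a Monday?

0

Check each year's weekday for Mar 27 and January 16:
  2235: Fri/Fri  2236: Sun/Sat  2237: Mon/Mon  2238: Tue/Tue  2239: Wed/Wed  2240: Fri/Thu  2241: Sat/Sat  2242: Sun/Sun  2243: Mon/Mon  2244: Wed/Tue  2245: Thu/Thu  2246: Fri/Fri  2247: Sat/Sat  2248: Mon/Sun  …(15 more)…  2264: Sun/Sat  2265: Mon/Mon  2266: Tue/Tue  2267: Wed/Wed  2268: Fri/Thu  2269: Sat/Sat  2270: Sun/Sun  2271: Mon/Mon  2272: Wed/Tue  2273: Thu/Thu  2274: Fri/Fri  2275: Sat/Sat  2276: Mon/Sun  2277: Tue/Tue
Both conditions hold in: no year — 0.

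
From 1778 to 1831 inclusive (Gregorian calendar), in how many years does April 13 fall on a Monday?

8

Track April 13's weekday year by year (advancing +1, or +2 across a Feb 29):
  1778: Mon ✓  1779: Tue (+1)  1780: Thu (+2)  1781: Fri (+1)  1782: Sat (+1)
  1783: Sun (+1)  1784: Tue (+2)  1785: Wed (+1)  1786: Thu (+1)  1787: Fri (+1)
  1788: Sun (+2)  1789: Mon (+1) ✓  1790: Tue (+1)  1791: Wed (+1)  … (26 more years) …
  1818: Mon (+1) ✓  1819: Tue (+1)  1820: Thu (+2)  1821: Fri (+1)  1822: Sat (+1)
  1823: Sun (+1)  1824: Tue (+2)  1825: Wed (+1)  1826: Thu (+1)  1827: Fri (+1)
  1828: Sun (+2)  1829: Mon (+1) ✓  1830: Tue (+1)  1831: Wed (+1)
Monday years: 1778, 1789, 1795, 1801, 1807, 1812, 1818, 1829 — 8 in total.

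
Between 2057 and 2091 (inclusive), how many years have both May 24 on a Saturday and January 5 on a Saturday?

1

Check each year's weekday for May 24 and January 5:
  2057: Thu/Fri  2058: Fri/Sat  2059: Sat/Sun  2060: Mon/Mon  2061: Tue/Wed  2062: Wed/Thu  2063: Thu/Fri  2064: Sat/Sat ✓  2065: Sun/Mon  2066: Mon/Tue  2067: Tue/Wed  2068: Thu/Thu  2069: Fri/Sat  2070: Sat/Sun  …(7 more)…  2078: Tue/Wed  2079: Wed/Thu  2080: Fri/Fri  2081: Sat/Sun  2082: Sun/Mon  2083: Mon/Tue  2084: Wed/Wed  2085: Thu/Fri  2086: Fri/Sat  2087: Sat/Sun  2088: Mon/Mon  2089: Tue/Wed  2090: Wed/Thu  2091: Thu/Fri
Both conditions hold in: 2064 — 1.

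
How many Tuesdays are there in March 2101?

5

March 2101 has 31 days and begins on Tuesday.
The first Tuesday is March 1.
Tuesdays fall on 1, 8, 15, 22, 29 — that's 5.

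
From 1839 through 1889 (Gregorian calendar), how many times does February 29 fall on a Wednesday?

Leap years in 1839–1889: 13 of them.
Feb 29 weekday advances by 5 (mod 7) from one leap year to the next four years later (or differs when a century non-leap intervenes).
Leap-day weekdays: 1840:Sat 1844:Thu 1848:Tue 1852:Sun 1856:Fri 1860:Wed✓ 1864:Mon 1868:Sat 1872:Thu 1876:Tue 1880:Sun 1884:Fri 1888:Wed✓
Wednesday: 1860, 1888 → 2.

2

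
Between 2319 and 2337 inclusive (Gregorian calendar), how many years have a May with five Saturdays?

May has 31 days; it has five Saturdays when Saturday falls among the first (month-length − 28) days — i.e. when May 1 is one of Saturday/Friday/Thursday.
May 1 by year: 2319:Thu✓ 2320:Sat✓ 2321:Sun 2322:Mon 2323:Tue 2324:Thu✓ 2325:Fri✓ 2326:Sat✓ 2327:Sun 2328:Tue 2329:Wed 2330:Thu✓ 2331:Fri✓ 2332:Sun 2333:Mon 2334:Tue 2335:Wed 2336:Fri✓ 2337:Sat✓
Years with five Saturdays: 2319, 2320, 2324, 2325, 2326, 2330, 2331, 2336, 2337 → 9.

9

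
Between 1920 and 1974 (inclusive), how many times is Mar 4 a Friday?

8

Track Mar 4's weekday year by year (advancing +1, or +2 across a Feb 29):
  1920: Thu  1921: Fri (+1) ✓  1922: Sat (+1)  1923: Sun (+1)  1924: Tue (+2)
  1925: Wed (+1)  1926: Thu (+1)  1927: Fri (+1) ✓  1928: Sun (+2)  1929: Mon (+1)
  1930: Tue (+1)  1931: Wed (+1)  1932: Fri (+2) ✓  1933: Sat (+1)  … (27 more years) …
  1961: Sat (+1)  1962: Sun (+1)  1963: Mon (+1)  1964: Wed (+2)  1965: Thu (+1)
  1966: Fri (+1) ✓  1967: Sat (+1)  1968: Mon (+2)  1969: Tue (+1)  1970: Wed (+1)
  1971: Thu (+1)  1972: Sat (+2)  1973: Sun (+1)  1974: Mon (+1)
Friday years: 1921, 1927, 1932, 1938, 1949, 1955, 1960, 1966 — 8 in total.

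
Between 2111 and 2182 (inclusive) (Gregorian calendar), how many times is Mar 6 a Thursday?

9

Track Mar 6's weekday year by year (advancing +1, or +2 across a Feb 29):
  2111: Fri  2112: Sun (+2)  2113: Mon (+1)  2114: Tue (+1)  2115: Wed (+1)
  2116: Fri (+2)  2117: Sat (+1)  2118: Sun (+1)  2119: Mon (+1)  2120: Wed (+2)
  2121: Thu (+1) ✓  2122: Fri (+1)  2123: Sat (+1)  2124: Mon (+2)  … (44 more years) …
  2169: Mon (+1)  2170: Tue (+1)  2171: Wed (+1)  2172: Fri (+2)  2173: Sat (+1)
  2174: Sun (+1)  2175: Mon (+1)  2176: Wed (+2)  2177: Thu (+1) ✓  2178: Fri (+1)
  2179: Sat (+1)  2180: Mon (+2)  2181: Tue (+1)  2182: Wed (+1)
Thursday years: 2121, 2127, 2132, 2138, 2149, 2155, 2160, 2166, 2177 — 9 in total.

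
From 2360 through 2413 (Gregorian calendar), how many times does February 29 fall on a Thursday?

2

Leap years in 2360–2413: 14 of them.
Feb 29 weekday advances by 5 (mod 7) from one leap year to the next four years later (or differs when a century non-leap intervenes).
Leap-day weekdays: 2360:Mon 2364:Sat 2368:Thu✓ 2372:Tue 2376:Sun 2380:Fri 2384:Wed 2388:Mon 2392:Sat 2396:Thu✓ 2400:Tue 2404:Sun 2408:Fri 2412:Wed
Thursday: 2368, 2396 → 2.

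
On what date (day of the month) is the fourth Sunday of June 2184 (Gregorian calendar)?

27

June 1, 2184 is a Tuesday, so the first Sunday is the 6th.
The fourth Sunday is 6 + 21 = 27.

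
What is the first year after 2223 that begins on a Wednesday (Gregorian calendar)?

2234

Jan 1 advances by 2 weekdays after a leap year and by 1 after a common year.
2223: Jan 1 is Wednesday.
2224: Thursday (leap)
2225: Saturday
2226: Sunday
2227: Monday
2228: Tuesday (leap)
2229: Thursday
2230: Friday
2231: Saturday
2232: Sunday (leap)
2233: Tuesday
2234: Wednesday
2234 begins on a Wednesday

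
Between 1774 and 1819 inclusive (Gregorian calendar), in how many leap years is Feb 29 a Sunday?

Leap years in 1774–1819: 10 of them.
Feb 29 weekday advances by 5 (mod 7) from one leap year to the next four years later (or differs when a century non-leap intervenes).
Leap-day weekdays: 1776:Thu 1780:Tue 1784:Sun✓ 1788:Fri 1792:Wed 1796:Mon 1804:Wed 1808:Mon 1812:Sat 1816:Thu
Sunday: 1784 → 1.

1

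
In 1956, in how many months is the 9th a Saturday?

1

Check the 9th of each month of 1956: Jan 9: Mon, Feb 9: Thu, Mar 9: Fri, Apr 9: Mon, May 9: Wed, Jun 9: Sat, Jul 9: Mon, Aug 9: Thu, Sep 9: Sun, Oct 9: Tue, Nov 9: Fri, Dec 9: Sun.
Saturday occurs in June — 1 month.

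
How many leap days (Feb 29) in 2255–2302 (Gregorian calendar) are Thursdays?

1

Leap years in 2255–2302: 11 of them.
Feb 29 weekday advances by 5 (mod 7) from one leap year to the next four years later (or differs when a century non-leap intervenes).
Leap-day weekdays: 2256:Fri 2260:Wed 2264:Mon 2268:Sat 2272:Thu✓ 2276:Tue 2280:Sun 2284:Fri 2288:Wed 2292:Mon 2296:Sat
Thursday: 2272 → 1.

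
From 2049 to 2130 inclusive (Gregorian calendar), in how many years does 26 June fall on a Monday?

Track 26 June's weekday year by year (advancing +1, or +2 across a Feb 29):
  2049: Sat  2050: Sun (+1)  2051: Mon (+1) ✓  2052: Wed (+2)  2053: Thu (+1)
  2054: Fri (+1)  2055: Sat (+1)  2056: Mon (+2) ✓  2057: Tue (+1)  2058: Wed (+1)
  2059: Thu (+1)  2060: Sat (+2)  2061: Sun (+1)  2062: Mon (+1) ✓  … (54 more years) …
  2117: Sat (+1)  2118: Sun (+1)  2119: Mon (+1) ✓  2120: Wed (+2)  2121: Thu (+1)
  2122: Fri (+1)  2123: Sat (+1)  2124: Mon (+2) ✓  2125: Tue (+1)  2126: Wed (+1)
  2127: Thu (+1)  2128: Sat (+2)  2129: Sun (+1)  2130: Mon (+1) ✓
Monday years: 2051, 2056, 2062, 2073, 2079, 2084, 2090, 2102, 2113, 2119, 2124, 2130 — 12 in total.

12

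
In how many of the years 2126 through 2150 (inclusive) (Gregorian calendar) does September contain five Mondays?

8

September has 30 days; it has five Mondays when Monday falls among the first (month-length − 28) days — i.e. when September 1 is one of Monday/Sunday.
September 1 by year: 2126:Sun✓ 2127:Mon✓ 2128:Wed 2129:Thu 2130:Fri 2131:Sat 2132:Mon✓ 2133:Tue 2134:Wed 2135:Thu 2136:Sat 2137:Sun✓ 2138:Mon✓ 2139:Tue 2140:Thu 2141:Fri 2142:Sat 2143:Sun✓ 2144:Tue 2145:Wed 2146:Thu 2147:Fri 2148:Sun✓ 2149:Mon✓ 2150:Tue
Years with five Mondays: 2126, 2127, 2132, 2137, 2138, 2143, 2148, 2149 → 8.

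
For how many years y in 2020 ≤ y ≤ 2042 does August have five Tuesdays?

10

August has 31 days; it has five Tuesdays when Tuesday falls among the first (month-length − 28) days — i.e. when August 1 is one of Tuesday/Monday/Sunday.
August 1 by year: 2020:Sat 2021:Sun✓ 2022:Mon✓ 2023:Tue✓ 2024:Thu 2025:Fri 2026:Sat 2027:Sun✓ 2028:Tue✓ 2029:Wed 2030:Thu 2031:Fri 2032:Sun✓ 2033:Mon✓ 2034:Tue✓ 2035:Wed 2036:Fri 2037:Sat 2038:Sun✓ 2039:Mon✓ 2040:Wed 2041:Thu 2042:Fri
Years with five Tuesdays: 2021, 2022, 2023, 2027, 2028, 2032, 2033, 2034, 2038, 2039 → 10.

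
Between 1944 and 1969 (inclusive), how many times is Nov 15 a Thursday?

Track Nov 15's weekday year by year (advancing +1, or +2 across a Feb 29):
  1944: Wed  1945: Thu (+1) ✓  1946: Fri (+1)  1947: Sat (+1)  1948: Mon (+2)
  1949: Tue (+1)  1950: Wed (+1)  1951: Thu (+1) ✓  1952: Sat (+2)  1953: Sun (+1)
  1954: Mon (+1)  1955: Tue (+1)  1956: Thu (+2) ✓  1957: Fri (+1)  1958: Sat (+1)
  1959: Sun (+1)  1960: Tue (+2)  1961: Wed (+1)  1962: Thu (+1) ✓  1963: Fri (+1)
  1964: Sun (+2)  1965: Mon (+1)  1966: Tue (+1)  1967: Wed (+1)  1968: Fri (+2)
  1969: Sat (+1)
Thursday years: 1945, 1951, 1956, 1962 — 4 in total.

4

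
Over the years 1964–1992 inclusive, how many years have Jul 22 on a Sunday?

4

Track Jul 22's weekday year by year (advancing +1, or +2 across a Feb 29):
  1964: Wed  1965: Thu (+1)  1966: Fri (+1)  1967: Sat (+1)  1968: Mon (+2)
  1969: Tue (+1)  1970: Wed (+1)  1971: Thu (+1)  1972: Sat (+2)  1973: Sun (+1) ✓
  1974: Mon (+1)  1975: Tue (+1)  1976: Thu (+2)  1977: Fri (+1)  1978: Sat (+1)
  1979: Sun (+1) ✓  1980: Tue (+2)  1981: Wed (+1)  1982: Thu (+1)  1983: Fri (+1)
  1984: Sun (+2) ✓  1985: Mon (+1)  1986: Tue (+1)  1987: Wed (+1)  1988: Fri (+2)
  1989: Sat (+1)  1990: Sun (+1) ✓  1991: Mon (+1)  1992: Wed (+2)
Sunday years: 1973, 1979, 1984, 1990 — 4 in total.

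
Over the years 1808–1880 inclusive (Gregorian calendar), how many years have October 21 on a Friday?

10

Track October 21's weekday year by year (advancing +1, or +2 across a Feb 29):
  1808: Fri ✓  1809: Sat (+1)  1810: Sun (+1)  1811: Mon (+1)  1812: Wed (+2)
  1813: Thu (+1)  1814: Fri (+1) ✓  1815: Sat (+1)  1816: Mon (+2)  1817: Tue (+1)
  1818: Wed (+1)  1819: Thu (+1)  1820: Sat (+2)  1821: Sun (+1)  … (45 more years) …
  1867: Mon (+1)  1868: Wed (+2)  1869: Thu (+1)  1870: Fri (+1) ✓  1871: Sat (+1)
  1872: Mon (+2)  1873: Tue (+1)  1874: Wed (+1)  1875: Thu (+1)  1876: Sat (+2)
  1877: Sun (+1)  1878: Mon (+1)  1879: Tue (+1)  1880: Thu (+2)
Friday years: 1808, 1814, 1825, 1831, 1836, 1842, 1853, 1859, 1864, 1870 — 10 in total.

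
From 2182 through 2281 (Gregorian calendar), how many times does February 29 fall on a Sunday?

4

Leap years in 2182–2281: 24 of them.
Feb 29 weekday advances by 5 (mod 7) from one leap year to the next four years later (or differs when a century non-leap intervenes).
Leap-day weekdays: 2184:Sun✓ 2188:Fri 2192:Wed 2196:Mon 2204:Wed 2208:Mon 2212:Sat 2216:Thu 2220:Tue 2224:Sun✓ 2228:Fri 2232:Wed 2236:Mon 2240:Sat 2244:Thu 2248:Tue 2252:Sun✓ 2256:Fri 2260:Wed 2264:Mon 2268:Sat 2272:Thu 2276:Tue 2280:Sun✓
Sunday: 2184, 2224, 2252, 2280 → 4.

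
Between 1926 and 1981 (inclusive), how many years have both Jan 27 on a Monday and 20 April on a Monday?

Check each year's weekday for Jan 27 and 20 April:
  1926: Wed/Tue  1927: Thu/Wed  1928: Fri/Fri  1929: Sun/Sat  1930: Mon/Sun  1931: Tue/Mon  1932: Wed/Wed  1933: Fri/Thu  1934: Sat/Fri  1935: Sun/Sat  1936: Mon/Mon ✓  1937: Wed/Tue  1938: Thu/Wed  1939: Fri/Thu  …(28 more)…  1968: Sat/Sat  1969: Mon/Sun  1970: Tue/Mon  1971: Wed/Tue  1972: Thu/Thu  1973: Sat/Fri  1974: Sun/Sat  1975: Mon/Sun  1976: Tue/Tue  1977: Thu/Wed  1978: Fri/Thu  1979: Sat/Fri  1980: Sun/Sun  1981: Tue/Mon
Both conditions hold in: 1936, 1964 — 2.

2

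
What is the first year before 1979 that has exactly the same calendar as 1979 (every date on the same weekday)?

1973

Two years share a calendar iff Jan 1 falls on the same weekday and both are leap or both are common. 1979: Jan 1 is Monday, common year.
1978: Jan 1 Sunday, common
1977: Jan 1 Saturday, common
1976: Jan 1 Thursday, leap
1975: Jan 1 Wednesday, common
1974: Jan 1 Tuesday, common
1973: Jan 1 Monday, common
1973 matches on both conditions.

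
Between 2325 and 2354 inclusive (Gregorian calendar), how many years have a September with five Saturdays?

8

September has 30 days; it has five Saturdays when Saturday falls among the first (month-length − 28) days — i.e. when September 1 is one of Saturday/Friday.
September 1 by year: 2325:Tue 2326:Wed 2327:Thu 2328:Sat✓ 2329:Sun 2330:Mon 2331:Tue 2332:Thu 2333:Fri✓ 2334:Sat✓ 2335:Sun 2336:Tue 2337:Wed 2338:Thu 2339:Fri✓ 2340:Sun 2341:Mon 2342:Tue 2343:Wed 2344:Fri✓ 2345:Sat✓ 2346:Sun 2347:Mon 2348:Wed 2349:Thu 2350:Fri✓ 2351:Sat✓ 2352:Mon 2353:Tue 2354:Wed
Years with five Saturdays: 2328, 2333, 2334, 2339, 2344, 2345, 2350, 2351 → 8.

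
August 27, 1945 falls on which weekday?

January 1, 1945 is a Monday.
August 27 is day 239 of the year, i.e. 238 days after Jan 1.
238 mod 7 = 0, so advance 0 weekdays from Monday: Monday.

Monday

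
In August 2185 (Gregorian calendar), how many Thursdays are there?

August 2185 has 31 days and begins on Monday.
The first Thursday is August 4.
Thursdays fall on 4, 11, 18, 25 — that's 4.

4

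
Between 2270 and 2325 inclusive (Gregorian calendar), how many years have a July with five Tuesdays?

24

July has 31 days; it has five Tuesdays when Tuesday falls among the first (month-length − 28) days — i.e. when July 1 is one of Tuesday/Monday/Sunday.
July 1 by year: 2270:Fri 2271:Sat 2272:Mon✓ 2273:Tue✓ 2274:Wed 2275:Thu 2276:Sat 2277:Sun✓ 2278:Mon✓ 2279:Tue✓ 2280:Thu 2281:Fri 2282:Sat 2283:Sun✓ 2284:Tue✓ …(26 more)… 2311:Sat 2312:Mon✓ 2313:Tue✓ 2314:Wed 2315:Thu 2316:Sat 2317:Sun✓ 2318:Mon✓ 2319:Tue✓ 2320:Thu 2321:Fri 2322:Sat 2323:Sun✓ 2324:Tue✓ 2325:Wed
Years with five Tuesdays: 2272, 2273, 2277, 2278, 2279, 2283, 2284, 2288, 2289, 2290, 2294, 2295, 2300, 2301, 2302, 2306, 2307, 2312, 2313, 2317, 2318, 2319, 2323, 2324 → 24.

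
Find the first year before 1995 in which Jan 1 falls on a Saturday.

Jan 1 advances by 2 weekdays after a leap year and by 1 after a common year.
1995: Jan 1 is Sunday.
1994: Saturday
1994 begins on a Saturday

1994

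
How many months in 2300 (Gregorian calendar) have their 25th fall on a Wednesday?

Check the 25th of each month of 2300: Jan 25: Thu, Feb 25: Sun, Mar 25: Sun, Apr 25: Wed, May 25: Fri, Jun 25: Mon, Jul 25: Wed, Aug 25: Sat, Sep 25: Tue, Oct 25: Thu, Nov 25: Sun, Dec 25: Tue.
Wednesday occurs in April, July — 2 months.

2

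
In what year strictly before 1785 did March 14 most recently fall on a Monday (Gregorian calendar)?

1774

From one year to the next, a fixed date's weekday advances by 1, or by 2 when a Feb 29 lies between the two dates.
1785: March 14 is Monday.
1784: Sunday (−1)
1783: Friday (−2)
1782: Thursday (−1)
1781: Wednesday (−1)
1780: Tuesday (−1)
1779: Sunday (−2)
1778: Saturday (−1)
1777: Friday (−1)
1776: Thursday (−1)
1775: Tuesday (−2)
1774: Monday (−1)
March 14 falls on a Monday in 1774.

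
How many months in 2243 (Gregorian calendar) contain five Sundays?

5

A month of length L has five Sundays iff its first Sunday is on day ≤ L−28 (so day 1–3 in a 31-day month, 1–2 in a 30-day month, day 1 in a leap February).
Checking each month of 2243: Jan starts Sun (31d) ✓; Feb starts Wed (28d); Mar starts Wed (31d); Apr starts Sat (30d) ✓; May starts Mon (31d); Jun starts Thu (30d); Jul starts Sat (31d) ✓; Aug starts Tue (31d); Sep starts Fri (30d); Oct starts Sun (31d) ✓; Nov starts Wed (30d); Dec starts Fri (31d) ✓.
Five-Sunday months: January, April, July, October, December → 5.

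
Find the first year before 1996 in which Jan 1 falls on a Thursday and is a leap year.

1976

Jan 1 advances by 2 weekdays after a leap year and by 1 after a common year.
1996: Jan 1 is Monday (leap).
1995: Sunday
1994: Saturday
1993: Friday
1992: Wednesday (leap)
1991: Tuesday
1990: Monday
1989: Sunday
1988: Friday (leap)
1987: Thursday
1986: Wednesday
1985: Tuesday
1984: Sunday (leap)
1983: Saturday
1982: Friday
1981: Thursday
1980: Tuesday (leap)
1979: Monday
1978: Sunday
1977: Saturday
1976: Thursday (leap)
1976 begins on a Thursday and is a leap year.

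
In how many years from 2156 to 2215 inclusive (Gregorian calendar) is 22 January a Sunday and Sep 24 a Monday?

3

Check each year's weekday for 22 January and Sep 24:
  2156: Thu/Fri  2157: Sat/Sat  2158: Sun/Sun  2159: Mon/Mon  2160: Tue/Wed  2161: Thu/Thu  2162: Fri/Fri  2163: Sat/Sat  2164: Sun/Mon ✓  2165: Tue/Tue  2166: Wed/Wed  2167: Thu/Thu  2168: Fri/Sat  2169: Sun/Sun  …(32 more)…  2202: Fri/Fri  2203: Sat/Sat  2204: Sun/Mon ✓  2205: Tue/Tue  2206: Wed/Wed  2207: Thu/Thu  2208: Fri/Sat  2209: Sun/Sun  2210: Mon/Mon  2211: Tue/Tue  2212: Wed/Thu  2213: Fri/Fri  2214: Sat/Sat  2215: Sun/Sun
Both conditions hold in: 2164, 2192, 2204 — 3.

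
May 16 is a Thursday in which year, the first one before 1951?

From one year to the next, a fixed date's weekday advances by 1, or by 2 when a Feb 29 lies between the two dates.
1951: May 16 is Wednesday.
1950: Tuesday (−1)
1949: Monday (−1)
1948: Sunday (−1)
1947: Friday (−2)
1946: Thursday (−1)
May 16 falls on a Thursday in 1946.

1946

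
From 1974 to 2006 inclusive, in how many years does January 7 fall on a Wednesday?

Track January 7's weekday year by year (advancing +1, or +2 across a Feb 29):
  1974: Mon  1975: Tue (+1)  1976: Wed (+1) ✓  1977: Fri (+2)  1978: Sat (+1)
  1979: Sun (+1)  1980: Mon (+1)  1981: Wed (+2) ✓  1982: Thu (+1)  1983: Fri (+1)
  1984: Sat (+1)  1985: Mon (+2)  1986: Tue (+1)  1987: Wed (+1) ✓  … (5 more years) …
  1993: Thu (+2)  1994: Fri (+1)  1995: Sat (+1)  1996: Sun (+1)  1997: Tue (+2)
  1998: Wed (+1) ✓  1999: Thu (+1)  2000: Fri (+1)  2001: Sun (+2)  2002: Mon (+1)
  2003: Tue (+1)  2004: Wed (+1) ✓  2005: Fri (+2)  2006: Sat (+1)
Wednesday years: 1976, 1981, 1987, 1998, 2004 — 5 in total.

5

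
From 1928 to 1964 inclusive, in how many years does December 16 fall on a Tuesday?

Track December 16's weekday year by year (advancing +1, or +2 across a Feb 29):
  1928: Sun  1929: Mon (+1)  1930: Tue (+1) ✓  1931: Wed (+1)  1932: Fri (+2)
  1933: Sat (+1)  1934: Sun (+1)  1935: Mon (+1)  1936: Wed (+2)  1937: Thu (+1)
  1938: Fri (+1)  1939: Sat (+1)  1940: Mon (+2)  1941: Tue (+1) ✓  … (9 more years) …
  1951: Sun (+1)  1952: Tue (+2) ✓  1953: Wed (+1)  1954: Thu (+1)  1955: Fri (+1)
  1956: Sun (+2)  1957: Mon (+1)  1958: Tue (+1) ✓  1959: Wed (+1)  1960: Fri (+2)
  1961: Sat (+1)  1962: Sun (+1)  1963: Mon (+1)  1964: Wed (+2)
Tuesday years: 1930, 1941, 1947, 1952, 1958 — 5 in total.

5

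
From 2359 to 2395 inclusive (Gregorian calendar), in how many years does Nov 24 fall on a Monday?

Track Nov 24's weekday year by year (advancing +1, or +2 across a Feb 29):
  2359: Tue  2360: Thu (+2)  2361: Fri (+1)  2362: Sat (+1)  2363: Sun (+1)
  2364: Tue (+2)  2365: Wed (+1)  2366: Thu (+1)  2367: Fri (+1)  2368: Sun (+2)
  2369: Mon (+1) ✓  2370: Tue (+1)  2371: Wed (+1)  2372: Fri (+2)  … (9 more years) …
  2382: Wed (+1)  2383: Thu (+1)  2384: Sat (+2)  2385: Sun (+1)  2386: Mon (+1) ✓
  2387: Tue (+1)  2388: Thu (+2)  2389: Fri (+1)  2390: Sat (+1)  2391: Sun (+1)
  2392: Tue (+2)  2393: Wed (+1)  2394: Thu (+1)  2395: Fri (+1)
Monday years: 2369, 2375, 2380, 2386 — 4 in total.

4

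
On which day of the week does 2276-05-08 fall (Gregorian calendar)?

January 1, 2276 is a Saturday.
May 8 is day 129 of the year, i.e. 128 days after Jan 1.
128 mod 7 = 2, so advance 2 weekdays from Saturday: Monday.

Monday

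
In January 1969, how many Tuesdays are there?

4

January 1969 has 31 days and begins on Wednesday.
The first Tuesday is January 7.
Tuesdays fall on 7, 14, 21, 28 — that's 4.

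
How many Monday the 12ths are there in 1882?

1

Check the 12th of each month of 1882: Jan 12: Thu, Feb 12: Sun, Mar 12: Sun, Apr 12: Wed, May 12: Fri, Jun 12: Mon, Jul 12: Wed, Aug 12: Sat, Sep 12: Tue, Oct 12: Thu, Nov 12: Sun, Dec 12: Tue.
Monday occurs in June — 1 month.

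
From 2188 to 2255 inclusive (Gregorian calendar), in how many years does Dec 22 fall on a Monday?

Track Dec 22's weekday year by year (advancing +1, or +2 across a Feb 29):
  2188: Mon ✓  2189: Tue (+1)  2190: Wed (+1)  2191: Thu (+1)  2192: Sat (+2)
  2193: Sun (+1)  2194: Mon (+1) ✓  2195: Tue (+1)  2196: Thu (+2)  2197: Fri (+1)
  2198: Sat (+1)  2199: Sun (+1)  2200: Mon (+1) ✓  2201: Tue (+1)  … (40 more years) …
  2242: Thu (+1)  2243: Fri (+1)  2244: Sun (+2)  2245: Mon (+1) ✓  2246: Tue (+1)
  2247: Wed (+1)  2248: Fri (+2)  2249: Sat (+1)  2250: Sun (+1)  2251: Mon (+1) ✓
  2252: Wed (+2)  2253: Thu (+1)  2254: Fri (+1)  2255: Sat (+1)
Monday years: 2188, 2194, 2200, 2206, 2217, 2223, 2228, 2234, 2245, 2251 — 10 in total.

10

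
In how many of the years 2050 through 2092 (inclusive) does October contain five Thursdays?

18

October has 31 days; it has five Thursdays when Thursday falls among the first (month-length − 28) days — i.e. when October 1 is one of Thursday/Wednesday/Tuesday.
October 1 by year: 2050:Sat 2051:Sun 2052:Tue✓ 2053:Wed✓ 2054:Thu✓ 2055:Fri 2056:Sun 2057:Mon 2058:Tue✓ 2059:Wed✓ 2060:Fri 2061:Sat 2062:Sun 2063:Mon 2064:Wed✓ …(13 more)… 2078:Sat 2079:Sun 2080:Tue✓ 2081:Wed✓ 2082:Thu✓ 2083:Fri 2084:Sun 2085:Mon 2086:Tue✓ 2087:Wed✓ 2088:Fri 2089:Sat 2090:Sun 2091:Mon 2092:Wed✓
Years with five Thursdays: 2052, 2053, 2054, 2058, 2059, 2064, 2065, 2069, 2070, 2071, 2075, 2076, 2080, 2081, 2082, 2086, 2087, 2092 → 18.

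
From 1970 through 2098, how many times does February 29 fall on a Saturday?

Leap years in 1970–2098: 32 of them.
Feb 29 weekday advances by 5 (mod 7) from one leap year to the next four years later (or differs when a century non-leap intervenes).
Leap-day weekdays: 1972:Tue 1976:Sun 1980:Fri 1984:Wed 1988:Mon 1992:Sat✓ 1996:Thu 2000:Tue 2004:Sun 2008:Fri 2012:Wed 2016:Mon 2020:Sat✓ …(6 more)… 2048:Sat✓ 2052:Thu 2056:Tue 2060:Sun 2064:Fri 2068:Wed 2072:Mon 2076:Sat✓ 2080:Thu 2084:Tue 2088:Sun 2092:Fri 2096:Wed
Saturday: 1992, 2020, 2048, 2076 → 4.

4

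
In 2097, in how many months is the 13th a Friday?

Check the 13th of each month of 2097: Jan 13: Sun, Feb 13: Wed, Mar 13: Wed, Apr 13: Sat, May 13: Mon, Jun 13: Thu, Jul 13: Sat, Aug 13: Tue, Sep 13: Fri, Oct 13: Sun, Nov 13: Wed, Dec 13: Fri.
Friday occurs in September, December — 2 months.

2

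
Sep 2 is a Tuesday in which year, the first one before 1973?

From one year to the next, a fixed date's weekday advances by 1, or by 2 when a Feb 29 lies between the two dates.
1973: September 2 is Sunday.
1972: Saturday (−1)
1971: Thursday (−2)
1970: Wednesday (−1)
1969: Tuesday (−1)
Sep 2 falls on a Tuesday in 1969.

1969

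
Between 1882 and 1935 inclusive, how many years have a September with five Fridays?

16

September has 30 days; it has five Fridays when Friday falls among the first (month-length − 28) days — i.e. when September 1 is one of Friday/Thursday.
September 1 by year: 1882:Fri✓ 1883:Sat 1884:Mon 1885:Tue 1886:Wed 1887:Thu✓ 1888:Sat 1889:Sun 1890:Mon 1891:Tue 1892:Thu✓ 1893:Fri✓ 1894:Sat 1895:Sun 1896:Tue …(24 more)… 1921:Thu✓ 1922:Fri✓ 1923:Sat 1924:Mon 1925:Tue 1926:Wed 1927:Thu✓ 1928:Sat 1929:Sun 1930:Mon 1931:Tue 1932:Thu✓ 1933:Fri✓ 1934:Sat 1935:Sun
Years with five Fridays: 1882, 1887, 1892, 1893, 1898, 1899, 1904, 1905, 1910, 1911, 1916, 1921, 1922, 1927, 1932, 1933 → 16.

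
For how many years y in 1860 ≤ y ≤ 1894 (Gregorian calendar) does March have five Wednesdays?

March has 31 days; it has five Wednesdays when Wednesday falls among the first (month-length − 28) days — i.e. when March 1 is one of Wednesday/Tuesday/Monday.
March 1 by year: 1860:Thu 1861:Fri 1862:Sat 1863:Sun 1864:Tue✓ 1865:Wed✓ 1866:Thu 1867:Fri 1868:Sun 1869:Mon✓ 1870:Tue✓ 1871:Wed✓ 1872:Fri 1873:Sat 1874:Sun …(5 more)… 1880:Mon✓ 1881:Tue✓ 1882:Wed✓ 1883:Thu 1884:Sat 1885:Sun 1886:Mon✓ 1887:Tue✓ 1888:Thu 1889:Fri 1890:Sat 1891:Sun 1892:Tue✓ 1893:Wed✓ 1894:Thu
Years with five Wednesdays: 1864, 1865, 1869, 1870, 1871, 1875, 1876, 1880, 1881, 1882, 1886, 1887, 1892, 1893 → 14.

14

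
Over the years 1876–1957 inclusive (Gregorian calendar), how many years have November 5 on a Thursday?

11

Track November 5's weekday year by year (advancing +1, or +2 across a Feb 29):
  1876: Sun  1877: Mon (+1)  1878: Tue (+1)  1879: Wed (+1)  1880: Fri (+2)
  1881: Sat (+1)  1882: Sun (+1)  1883: Mon (+1)  1884: Wed (+2)  1885: Thu (+1) ✓
  1886: Fri (+1)  1887: Sat (+1)  1888: Mon (+2)  1889: Tue (+1)  … (54 more years) …
  1944: Sun (+2)  1945: Mon (+1)  1946: Tue (+1)  1947: Wed (+1)  1948: Fri (+2)
  1949: Sat (+1)  1950: Sun (+1)  1951: Mon (+1)  1952: Wed (+2)  1953: Thu (+1) ✓
  1954: Fri (+1)  1955: Sat (+1)  1956: Mon (+2)  1957: Tue (+1)
Thursday years: 1885, 1891, 1896, 1903, 1908, 1914, 1925, 1931, 1936, 1942, 1953 — 11 in total.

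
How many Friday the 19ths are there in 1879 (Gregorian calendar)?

Check the 19th of each month of 1879: Jan 19: Sun, Feb 19: Wed, Mar 19: Wed, Apr 19: Sat, May 19: Mon, Jun 19: Thu, Jul 19: Sat, Aug 19: Tue, Sep 19: Fri, Oct 19: Sun, Nov 19: Wed, Dec 19: Fri.
Friday occurs in September, December — 2 months.

2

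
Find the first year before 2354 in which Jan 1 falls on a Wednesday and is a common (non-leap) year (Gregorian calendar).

2347

Jan 1 advances by 2 weekdays after a leap year and by 1 after a common year.
2354: Jan 1 is Friday.
2353: Thursday
2352: Tuesday (leap)
2351: Monday
2350: Sunday
2349: Saturday
2348: Thursday (leap)
2347: Wednesday
2347 begins on a Wednesday and is a common year.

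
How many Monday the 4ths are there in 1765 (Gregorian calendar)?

Check the 4th of each month of 1765: Jan 4: Fri, Feb 4: Mon, Mar 4: Mon, Apr 4: Thu, May 4: Sat, Jun 4: Tue, Jul 4: Thu, Aug 4: Sun, Sep 4: Wed, Oct 4: Fri, Nov 4: Mon, Dec 4: Wed.
Monday occurs in February, March, November — 3 months.

3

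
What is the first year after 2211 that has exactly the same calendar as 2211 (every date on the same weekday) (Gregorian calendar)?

2222

Two years share a calendar iff Jan 1 falls on the same weekday and both are leap or both are common. 2211: Jan 1 is Tuesday, common year.
2212: Jan 1 Wednesday, leap
2213: Jan 1 Friday, common
2214: Jan 1 Saturday, common
2215: Jan 1 Sunday, common
2216: Jan 1 Monday, leap
2217: Jan 1 Wednesday, common
2218: Jan 1 Thursday, common
2219: Jan 1 Friday, common
2220: Jan 1 Saturday, leap
2221: Jan 1 Monday, common
2222: Jan 1 Tuesday, common
2222 matches on both conditions.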